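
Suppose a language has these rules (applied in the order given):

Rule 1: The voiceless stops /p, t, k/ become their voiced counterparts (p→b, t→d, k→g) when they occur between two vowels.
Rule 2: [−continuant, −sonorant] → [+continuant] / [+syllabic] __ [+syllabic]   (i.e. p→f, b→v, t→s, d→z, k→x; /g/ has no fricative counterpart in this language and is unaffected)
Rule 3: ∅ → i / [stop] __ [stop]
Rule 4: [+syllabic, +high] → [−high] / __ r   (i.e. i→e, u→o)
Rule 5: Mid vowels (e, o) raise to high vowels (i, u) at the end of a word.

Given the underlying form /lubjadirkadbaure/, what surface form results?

Rule 1 (intervocalic voicing): no segment meets the environment; /lubjadirkadbaure/ is unchanged.
Rule 2 (intervocalic spirantization): /d/ is a stop between vowels /a/ and /i/, so it spirantizes to the fricative [z]. /lubjadirkadbaure/ → lubjazirkadbaure.
Rule 3 (stop-cluster i-epenthesis): /d/ and /b/ form a stop–stop cluster, so [i] is inserted between them. /lubjazirkadbaure/ → lubjazirkadibaure.
Rule 4 (pre-rhotic lowering): /i/ is a high vowel immediately before /r/, so it lowers to [e]. /u/ is a high vowel immediately before /r/, so it lowers to [o]. /lubjazirkadibaure/ → lubjazerkadibaore.
Rule 5 (final vowel raising): /e/ is a mid vowel in word-final position, so it raises to [i]. /lubjazerkadibaore/ → lubjazerkadibaori.

lubjazerkadibaori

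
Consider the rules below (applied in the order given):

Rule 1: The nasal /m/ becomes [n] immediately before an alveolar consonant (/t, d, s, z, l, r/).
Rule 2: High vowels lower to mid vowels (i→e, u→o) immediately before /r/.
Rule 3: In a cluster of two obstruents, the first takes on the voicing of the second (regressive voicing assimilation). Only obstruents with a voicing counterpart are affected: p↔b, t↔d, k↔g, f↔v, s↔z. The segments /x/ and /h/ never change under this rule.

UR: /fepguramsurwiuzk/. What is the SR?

febgoransorwiusk

Rule 1 (nasal place assimilation): /m/ precedes the alveolar consonant /s/, so it assimilates in place to [n]. /fepguramsurwiuzk/ → fepguransurwiuzk.
Rule 2 (pre-rhotic lowering): /u/ is a high vowel immediately before /r/, so it lowers to [o]. /u/ is a high vowel immediately before /r/, so it lowers to [o]. /fepguransurwiuzk/ → fepgoransorwiuzk.
Rule 3 (regressive voicing assimilation): /p/ precedes the voiced obstruent /g/, so it voices to [b] by assimilation. /z/ precedes the voiceless obstruent /k/, so it devoices to [s] by assimilation. /fepgoransorwiuzk/ → febgoransorwiusk.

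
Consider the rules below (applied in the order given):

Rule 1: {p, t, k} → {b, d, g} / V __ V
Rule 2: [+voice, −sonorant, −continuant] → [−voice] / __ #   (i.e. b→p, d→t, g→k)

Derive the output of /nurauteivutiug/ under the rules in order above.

Rule 1 (intervocalic voicing): /t/ is a voiceless stop between vowels /u/ and /e/, so it voices to [d]. /t/ is a voiceless stop between vowels /u/ and /i/, so it voices to [d]. /nurauteivutiug/ → nuraudeivudiug.
Rule 2 (final devoicing): /g/ is a voiced stop in word-final position, so it devoices to [k]. /nuraudeivudiug/ → nuraudeivudiuk.

nuraudeivudiuk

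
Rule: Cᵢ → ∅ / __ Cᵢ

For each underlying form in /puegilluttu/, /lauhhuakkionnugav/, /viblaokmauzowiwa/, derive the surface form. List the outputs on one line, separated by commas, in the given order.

puegilutu, lauhuakionugav, viblaokmauzowiwa

/puegilluttu/: /ll/ is a geminate; the first /l/ deletes. /tt/ is a geminate; the first /t/ deletes. → [puegilutu].
/lauhhuakkionnugav/: /hh/ is a geminate; the first /h/ deletes. /kk/ is a geminate; the first /k/ deletes. /nn/ is a geminate; the first /n/ deletes. → [lauhuakionugav].
/viblaokmauzowiwa/: the rule's environment is not met; surfaces unchanged as [viblaokmauzowiwa].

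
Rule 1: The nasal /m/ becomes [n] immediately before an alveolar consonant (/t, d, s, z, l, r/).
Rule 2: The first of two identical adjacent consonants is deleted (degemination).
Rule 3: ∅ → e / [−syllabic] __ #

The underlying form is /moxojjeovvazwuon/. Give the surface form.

moxojeovazwuone

Rule 1 (nasal place assimilation): no segment meets the environment; /moxojjeovvazwuon/ is unchanged.
Rule 2 (degemination): /jj/ is a geminate; the first /j/ deletes. /vv/ is a geminate; the first /v/ deletes. /moxojjeovvazwuon/ → moxojeovazwuon.
Rule 3 (final e-epenthesis): the form ends in the consonant /n/, so [e] is inserted word-finally. /moxojeovazwuon/ → moxojeovazwuone.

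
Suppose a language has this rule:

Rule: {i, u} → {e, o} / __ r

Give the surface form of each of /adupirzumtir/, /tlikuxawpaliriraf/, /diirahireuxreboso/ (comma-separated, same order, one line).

aduperzumter, tlikuxawpalereraf, dierahereuxreboso

/adupirzumtir/: /i/ is a high vowel immediately before /r/, so it lowers to [e]. /i/ is a high vowel immediately before /r/, so it lowers to [e]. → [aduperzumter].
/tlikuxawpaliriraf/: /i/ is a high vowel immediately before /r/, so it lowers to [e]. /i/ is a high vowel immediately before /r/, so it lowers to [e]. → [tlikuxawpalereraf].
/diirahireuxreboso/: /i/ is a high vowel immediately before /r/, so it lowers to [e]. /i/ is a high vowel immediately before /r/, so it lowers to [e]. → [dierahereuxreboso].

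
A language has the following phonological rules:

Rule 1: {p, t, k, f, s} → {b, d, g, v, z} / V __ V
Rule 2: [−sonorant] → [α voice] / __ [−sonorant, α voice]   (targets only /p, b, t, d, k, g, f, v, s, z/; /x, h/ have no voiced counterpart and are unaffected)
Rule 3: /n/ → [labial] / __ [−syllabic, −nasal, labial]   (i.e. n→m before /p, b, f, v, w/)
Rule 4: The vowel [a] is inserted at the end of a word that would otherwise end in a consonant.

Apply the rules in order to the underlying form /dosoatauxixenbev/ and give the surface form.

dozoadauxixembeva

Rule 1 (intervocalic voicing): /s/ is a voiceless obstruent between vowels /o/ and /o/, so it voices to [z]. /t/ is a voiceless obstruent between vowels /a/ and /a/, so it voices to [d]. /dosoatauxixenbev/ → dozoadauxixenbev.
Rule 2 (regressive voicing assimilation): no segment meets the environment; /dozoadauxixenbev/ is unchanged.
Rule 3 (nasal place assimilation): /n/ precedes the labial consonant /b/, so it assimilates in place to [m]. /dozoadauxixenbev/ → dozoadauxixembev.
Rule 4 (final a-epenthesis): the form ends in the consonant /v/, so [a] is inserted word-finally. /dozoadauxixembev/ → dozoadauxixembeva.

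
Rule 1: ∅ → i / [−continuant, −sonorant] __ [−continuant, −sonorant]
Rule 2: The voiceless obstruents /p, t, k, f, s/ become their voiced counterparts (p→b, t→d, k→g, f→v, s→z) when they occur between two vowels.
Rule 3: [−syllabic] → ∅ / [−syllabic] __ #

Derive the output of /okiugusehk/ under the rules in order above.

Rule 1 (stop-cluster i-epenthesis): no segment meets the environment; /okiugusehk/ is unchanged.
Rule 2 (intervocalic voicing): /k/ is a voiceless obstruent between vowels /o/ and /i/, so it voices to [g]. /s/ is a voiceless obstruent between vowels /u/ and /e/, so it voices to [z]. /okiugusehk/ → ogiuguzehk.
Rule 3 (final cluster simplification): /k/ is the second consonant of a word-final cluster /hk/, so it deletes. /ogiuguzehk/ → ogiuguzeh.

ogiuguzeh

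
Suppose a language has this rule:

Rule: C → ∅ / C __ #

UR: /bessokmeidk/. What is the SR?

bessokmeid

/k/ is the second consonant of a word-final cluster /dk/, so it deletes.
Surface form: [bessokmeid].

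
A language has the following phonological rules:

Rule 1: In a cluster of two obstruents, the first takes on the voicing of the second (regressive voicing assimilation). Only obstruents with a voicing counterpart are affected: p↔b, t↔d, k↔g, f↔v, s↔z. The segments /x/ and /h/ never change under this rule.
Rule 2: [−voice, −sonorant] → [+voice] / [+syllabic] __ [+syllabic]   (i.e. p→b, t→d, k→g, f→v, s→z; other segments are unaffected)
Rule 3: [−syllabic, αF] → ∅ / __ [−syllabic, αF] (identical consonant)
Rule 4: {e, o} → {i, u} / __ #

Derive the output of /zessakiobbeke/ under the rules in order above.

Rule 1 (regressive voicing assimilation): no segment meets the environment; /zessakiobbeke/ is unchanged.
Rule 2 (intervocalic voicing): /k/ is a voiceless obstruent between vowels /a/ and /i/, so it voices to [g]. /k/ is a voiceless obstruent between vowels /e/ and /e/, so it voices to [g]. /zessakiobbeke/ → zessagiobbege.
Rule 3 (degemination): /ss/ is a geminate; the first /s/ deletes. /bb/ is a geminate; the first /b/ deletes. /zessagiobbege/ → zesagiobege.
Rule 4 (final vowel raising): /e/ is a mid vowel in word-final position, so it raises to [i]. /zesagiobege/ → zesagiobegi.

zesagiobegi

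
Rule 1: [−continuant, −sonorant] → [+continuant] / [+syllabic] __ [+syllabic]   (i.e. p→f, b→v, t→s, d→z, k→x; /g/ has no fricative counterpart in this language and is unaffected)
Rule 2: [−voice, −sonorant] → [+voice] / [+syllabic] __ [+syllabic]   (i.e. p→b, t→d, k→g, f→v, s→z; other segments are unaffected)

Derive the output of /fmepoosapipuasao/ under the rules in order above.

fmevoozavivuazao

Rule 1 (intervocalic spirantization): /p/ is a stop between vowels /e/ and /o/, so it spirantizes to the fricative [f]. /p/ is a stop between vowels /a/ and /i/, so it spirantizes to the fricative [f]. /p/ is a stop between vowels /i/ and /u/, so it spirantizes to the fricative [f]. /fmepoosapipuasao/ → fmefoosafifuasao.
Rule 2 (intervocalic voicing): /f/ is a voiceless obstruent between vowels /e/ and /o/, so it voices to [v]. /s/ is a voiceless obstruent between vowels /o/ and /a/, so it voices to [z]. /f/ is a voiceless obstruent between vowels /a/ and /i/, so it voices to [v]. /f/ is a voiceless obstruent between vowels /i/ and /u/, so it voices to [v]. /s/ is a voiceless obstruent between vowels /a/ and /a/, so it voices to [z]. /fmefoosafifuasao/ → fmevoozavivuazao.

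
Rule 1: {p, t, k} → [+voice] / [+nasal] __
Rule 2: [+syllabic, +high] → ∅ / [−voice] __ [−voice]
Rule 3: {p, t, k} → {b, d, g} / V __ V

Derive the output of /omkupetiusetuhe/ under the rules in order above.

Rule 1 (post-nasal voicing): /k/ is a voiceless stop immediately after the nasal /m/, so it voices to [g]. /omkupetiusetuhe/ → omgupetiusetuhe.
Rule 2 (high vowel syncope): /u/ is a high vowel flanked by voiceless consonants /t/ and /h/, so it deletes. /omgupetiusetuhe/ → omgupetiusethe.
Rule 3 (intervocalic voicing): /p/ is a voiceless stop between vowels /u/ and /e/, so it voices to [b]. /t/ is a voiceless stop between vowels /e/ and /i/, so it voices to [d]. /omgupetiusethe/ → omgubediusethe.

omgubediusethe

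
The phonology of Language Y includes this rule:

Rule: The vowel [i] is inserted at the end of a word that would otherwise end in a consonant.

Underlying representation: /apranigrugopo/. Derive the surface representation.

apranigrugopo

No segment of /apranigrugopo/ meets the structural description of the rule, so the form surfaces unchanged.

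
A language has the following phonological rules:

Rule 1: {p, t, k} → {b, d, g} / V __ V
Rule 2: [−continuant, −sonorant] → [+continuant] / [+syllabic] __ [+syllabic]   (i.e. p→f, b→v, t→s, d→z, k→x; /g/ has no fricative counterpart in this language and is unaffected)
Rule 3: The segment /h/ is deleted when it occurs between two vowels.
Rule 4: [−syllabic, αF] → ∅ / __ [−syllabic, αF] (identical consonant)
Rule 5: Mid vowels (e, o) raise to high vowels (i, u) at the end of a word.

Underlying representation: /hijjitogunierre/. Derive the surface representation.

hijizogunieri

Rule 1 (intervocalic voicing): /t/ is a voiceless stop between vowels /i/ and /o/, so it voices to [d]. /hijjitogunierre/ → hijjidogunierre.
Rule 2 (intervocalic spirantization): /d/ is a stop between vowels /i/ and /o/, so it spirantizes to the fricative [z]. /hijjidogunierre/ → hijjizogunierre.
Rule 3 (intervocalic h-deletion): no segment meets the environment; /hijjizogunierre/ is unchanged.
Rule 4 (degemination): /jj/ is a geminate; the first /j/ deletes. /rr/ is a geminate; the first /r/ deletes. /hijjizogunierre/ → hijizoguniere.
Rule 5 (final vowel raising): /e/ is a mid vowel in word-final position, so it raises to [i]. /hijizoguniere/ → hijizogunieri.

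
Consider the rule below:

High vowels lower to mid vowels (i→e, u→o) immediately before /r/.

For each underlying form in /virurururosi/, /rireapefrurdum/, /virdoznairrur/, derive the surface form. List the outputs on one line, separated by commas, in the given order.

/virurururosi/: /i/ is a high vowel immediately before /r/, so it lowers to [e]. /u/ is a high vowel immediately before /r/, so it lowers to [o]. /u/ is a high vowel immediately before /r/, so it lowers to [o]. /u/ is a high vowel immediately before /r/, so it lowers to [o]. → [verorororosi].
/rireapefrurdum/: /i/ is a high vowel immediately before /r/, so it lowers to [e]. /u/ is a high vowel immediately before /r/, so it lowers to [o]. → [rereapefrordum].
/virdoznairrur/: /i/ is a high vowel immediately before /r/, so it lowers to [e]. /i/ is a high vowel immediately before /r/, so it lowers to [e]. /u/ is a high vowel immediately before /r/, so it lowers to [o]. → [verdoznaerror].

verorororosi, rereapefrordum, verdoznaerror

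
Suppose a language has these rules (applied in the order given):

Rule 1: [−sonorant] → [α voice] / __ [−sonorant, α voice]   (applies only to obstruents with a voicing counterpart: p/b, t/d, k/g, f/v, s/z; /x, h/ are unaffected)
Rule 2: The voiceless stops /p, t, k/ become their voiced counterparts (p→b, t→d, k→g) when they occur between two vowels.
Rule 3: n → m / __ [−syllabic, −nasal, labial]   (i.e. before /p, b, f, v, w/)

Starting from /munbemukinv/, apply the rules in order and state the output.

Rule 1 (regressive voicing assimilation): no segment meets the environment; /munbemukinv/ is unchanged.
Rule 2 (intervocalic voicing): /k/ is a voiceless stop between vowels /u/ and /i/, so it voices to [g]. /munbemukinv/ → munbemuginv.
Rule 3 (nasal place assimilation): /n/ precedes the labial consonant /b/, so it assimilates in place to [m]. /n/ precedes the labial consonant /v/, so it assimilates in place to [m]. /munbemuginv/ → mumbemugimv.

mumbemugimv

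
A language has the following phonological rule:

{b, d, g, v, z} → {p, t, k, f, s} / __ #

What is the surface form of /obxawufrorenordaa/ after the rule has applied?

No segment of /obxawufrorenordaa/ meets the structural description of the rule, so the form surfaces unchanged.

obxawufrorenordaa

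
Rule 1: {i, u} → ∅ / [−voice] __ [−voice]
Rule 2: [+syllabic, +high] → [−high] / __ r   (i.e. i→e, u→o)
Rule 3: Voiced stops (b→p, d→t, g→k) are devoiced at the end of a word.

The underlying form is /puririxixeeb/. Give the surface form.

Rule 1 (high vowel syncope): /i/ is a high vowel flanked by voiceless consonants /x/ and /x/, so it deletes. /puririxixeeb/ → puririxxeeb.
Rule 2 (pre-rhotic lowering): /u/ is a high vowel immediately before /r/, so it lowers to [o]. /i/ is a high vowel immediately before /r/, so it lowers to [e]. /puririxxeeb/ → porerixxeeb.
Rule 3 (final devoicing): /b/ is a voiced stop in word-final position, so it devoices to [p]. /porerixxeeb/ → porerixxeep.

porerixxeep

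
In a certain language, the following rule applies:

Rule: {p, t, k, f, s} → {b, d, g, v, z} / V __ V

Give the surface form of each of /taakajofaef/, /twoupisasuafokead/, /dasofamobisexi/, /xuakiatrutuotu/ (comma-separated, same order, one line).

/taakajofaef/: /k/ is a voiceless obstruent between vowels /a/ and /a/, so it voices to [g]. /f/ is a voiceless obstruent between vowels /o/ and /a/, so it voices to [v]. → [taagajovaef].
/twoupisasuafokead/: /p/ is a voiceless obstruent between vowels /u/ and /i/, so it voices to [b]. /s/ is a voiceless obstruent between vowels /i/ and /a/, so it voices to [z]. /s/ is a voiceless obstruent between vowels /a/ and /u/, so it voices to [z]. /f/ is a voiceless obstruent between vowels /a/ and /o/, so it voices to [v]. /k/ is a voiceless obstruent between vowels /o/ and /e/, so it voices to [g]. → [twoubizazuavogead].
/dasofamobisexi/: /s/ is a voiceless obstruent between vowels /a/ and /o/, so it voices to [z]. /f/ is a voiceless obstruent between vowels /o/ and /a/, so it voices to [v]. /s/ is a voiceless obstruent between vowels /i/ and /e/, so it voices to [z]. → [dazovamobizexi].
/xuakiatrutuotu/: /k/ is a voiceless obstruent between vowels /a/ and /i/, so it voices to [g]. /t/ is a voiceless obstruent between vowels /u/ and /u/, so it voices to [d]. /t/ is a voiceless obstruent between vowels /o/ and /u/, so it voices to [d]. → [xuagiatruduodu].

taagajovaef, twoubizazuavogead, dazovamobizexi, xuagiatruduodu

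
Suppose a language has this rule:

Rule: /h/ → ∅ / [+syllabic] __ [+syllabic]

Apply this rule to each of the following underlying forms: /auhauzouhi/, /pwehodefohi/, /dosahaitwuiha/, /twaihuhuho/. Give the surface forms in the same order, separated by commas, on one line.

auauzoui, pweodefoi, dosaaitwuia, twaiuuo

/auhauzouhi/: /h/ occurs between vowels /u/ and /a/, so it deletes. /h/ occurs between vowels /u/ and /i/, so it deletes. → [auauzoui].
/pwehodefohi/: /h/ occurs between vowels /e/ and /o/, so it deletes. /h/ occurs between vowels /o/ and /i/, so it deletes. → [pweodefoi].
/dosahaitwuiha/: /h/ occurs between vowels /a/ and /a/, so it deletes. /h/ occurs between vowels /i/ and /a/, so it deletes. → [dosaaitwuia].
/twaihuhuho/: /h/ occurs between vowels /i/ and /u/, so it deletes. /h/ occurs between vowels /u/ and /u/, so it deletes. /h/ occurs between vowels /u/ and /o/, so it deletes. → [twaiuuo].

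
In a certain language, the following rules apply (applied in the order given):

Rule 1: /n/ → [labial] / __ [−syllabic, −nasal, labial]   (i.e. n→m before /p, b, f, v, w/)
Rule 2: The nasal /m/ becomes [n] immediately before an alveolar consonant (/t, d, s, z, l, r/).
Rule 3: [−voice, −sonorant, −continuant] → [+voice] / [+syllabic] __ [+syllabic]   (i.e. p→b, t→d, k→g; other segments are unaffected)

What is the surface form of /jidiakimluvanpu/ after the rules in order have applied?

jidiaginluvampu

Rule 1 (nasal place assimilation): /n/ precedes the labial consonant /p/, so it assimilates in place to [m]. /jidiakimluvanpu/ → jidiakimluvampu.
Rule 2 (nasal place assimilation): /m/ precedes the alveolar consonant /l/, so it assimilates in place to [n]. /jidiakimluvampu/ → jidiakinluvampu.
Rule 3 (intervocalic voicing): /k/ is a voiceless stop between vowels /a/ and /i/, so it voices to [g]. /jidiakinluvampu/ → jidiaginluvampu.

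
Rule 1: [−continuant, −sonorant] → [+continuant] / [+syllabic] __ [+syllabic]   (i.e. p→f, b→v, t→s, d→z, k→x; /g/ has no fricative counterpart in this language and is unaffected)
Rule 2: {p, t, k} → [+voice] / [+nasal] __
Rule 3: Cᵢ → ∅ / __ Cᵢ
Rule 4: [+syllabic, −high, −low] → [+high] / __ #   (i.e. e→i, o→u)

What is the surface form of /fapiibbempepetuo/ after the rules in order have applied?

Rule 1 (intervocalic spirantization): /p/ is a stop between vowels /a/ and /i/, so it spirantizes to the fricative [f]. /p/ is a stop between vowels /e/ and /e/, so it spirantizes to the fricative [f]. /t/ is a stop between vowels /e/ and /u/, so it spirantizes to the fricative [s]. /fapiibbempepetuo/ → fafiibbempefesuo.
Rule 2 (post-nasal voicing): /p/ is a voiceless stop immediately after the nasal /m/, so it voices to [b]. /fafiibbempefesuo/ → fafiibbembefesuo.
Rule 3 (degemination): /bb/ is a geminate; the first /b/ deletes. /fafiibbembefesuo/ → fafiibembefesuo.
Rule 4 (final vowel raising): /o/ is a mid vowel in word-final position, so it raises to [u]. /fafiibembefesuo/ → fafiibembefesuu.

fafiibembefesuu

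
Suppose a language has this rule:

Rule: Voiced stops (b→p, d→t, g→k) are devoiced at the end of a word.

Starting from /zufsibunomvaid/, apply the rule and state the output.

zufsibunomvait

Scanning /zufsibunomvaid/: /b/ at position 6 is not in the conditioning environment; /d/ is a voiced stop in word-final position, so it devoices to [t].
Result: [zufsibunomvait].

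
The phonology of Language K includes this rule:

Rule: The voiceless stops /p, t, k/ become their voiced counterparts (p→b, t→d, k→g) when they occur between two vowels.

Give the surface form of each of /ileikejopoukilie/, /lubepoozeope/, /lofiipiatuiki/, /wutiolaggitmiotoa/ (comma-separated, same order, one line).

/ileikejopoukilie/: /k/ is a voiceless stop between vowels /i/ and /e/, so it voices to [g]. /p/ is a voiceless stop between vowels /o/ and /o/, so it voices to [b]. /k/ is a voiceless stop between vowels /u/ and /i/, so it voices to [g]. → [ileigejobougilie].
/lubepoozeope/: /p/ is a voiceless stop between vowels /e/ and /o/, so it voices to [b]. /p/ is a voiceless stop between vowels /o/ and /e/, so it voices to [b]. → [lubeboozeobe].
/lofiipiatuiki/: /p/ is a voiceless stop between vowels /i/ and /i/, so it voices to [b]. /t/ is a voiceless stop between vowels /a/ and /u/, so it voices to [d]. /k/ is a voiceless stop between vowels /i/ and /i/, so it voices to [g]. → [lofiibiaduigi].
/wutiolaggitmiotoa/: /t/ is a voiceless stop between vowels /u/ and /i/, so it voices to [d]. /t/ is a voiceless stop between vowels /o/ and /o/, so it voices to [d]. → [wudiolaggitmiodoa].

ileigejobougilie, lubeboozeobe, lofiibiaduigi, wudiolaggitmiodoa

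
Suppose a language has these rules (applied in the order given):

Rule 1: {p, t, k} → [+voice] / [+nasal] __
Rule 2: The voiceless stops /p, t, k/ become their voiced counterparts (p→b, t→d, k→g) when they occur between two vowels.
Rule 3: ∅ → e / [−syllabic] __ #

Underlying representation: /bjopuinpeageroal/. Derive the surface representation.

Rule 1 (post-nasal voicing): /p/ is a voiceless stop immediately after the nasal /n/, so it voices to [b]. /bjopuinpeageroal/ → bjopuinbeageroal.
Rule 2 (intervocalic voicing): /p/ is a voiceless stop between vowels /o/ and /u/, so it voices to [b]. /bjopuinbeageroal/ → bjobuinbeageroal.
Rule 3 (final e-epenthesis): the form ends in the consonant /l/, so [e] is inserted word-finally. /bjobuinbeageroal/ → bjobuinbeageroale.

bjobuinbeageroale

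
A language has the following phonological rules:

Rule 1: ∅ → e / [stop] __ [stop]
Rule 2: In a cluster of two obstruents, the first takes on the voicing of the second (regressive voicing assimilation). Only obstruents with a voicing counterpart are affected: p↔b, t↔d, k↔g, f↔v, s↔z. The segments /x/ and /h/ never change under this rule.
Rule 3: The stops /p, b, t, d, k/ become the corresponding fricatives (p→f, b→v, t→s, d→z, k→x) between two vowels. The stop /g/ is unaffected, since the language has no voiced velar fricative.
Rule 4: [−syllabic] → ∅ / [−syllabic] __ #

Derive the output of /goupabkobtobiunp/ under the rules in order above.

Rule 1 (stop-cluster e-epenthesis): /b/ and /k/ form a stop–stop cluster, so [e] is inserted between them. /b/ and /t/ form a stop–stop cluster, so [e] is inserted between them. /goupabkobtobiunp/ → goupabekobetobiunp.
Rule 2 (regressive voicing assimilation): no segment meets the environment; /goupabekobetobiunp/ is unchanged.
Rule 3 (intervocalic spirantization): /p/ is a stop between vowels /u/ and /a/, so it spirantizes to the fricative [f]. /b/ is a stop between vowels /a/ and /e/, so it spirantizes to the fricative [v]. /k/ is a stop between vowels /e/ and /o/, so it spirantizes to the fricative [x]. /b/ is a stop between vowels /o/ and /e/, so it spirantizes to the fricative [v]. /t/ is a stop between vowels /e/ and /o/, so it spirantizes to the fricative [s]. /b/ is a stop between vowels /o/ and /i/, so it spirantizes to the fricative [v]. /goupabekobetobiunp/ → goufavexovesoviunp.
Rule 4 (final cluster simplification): /p/ is the second consonant of a word-final cluster /np/, so it deletes. /goufavexovesoviunp/ → goufavexovesoviun.

goufavexovesoviun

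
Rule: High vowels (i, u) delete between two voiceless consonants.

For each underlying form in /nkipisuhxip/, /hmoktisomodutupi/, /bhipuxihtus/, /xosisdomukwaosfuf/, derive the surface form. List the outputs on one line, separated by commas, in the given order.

nkpshxp, hmoktsomodutpi, bhpxhts, xossdomukwaosff

/nkipisuhxip/: /i/ is a high vowel flanked by voiceless consonants /k/ and /p/, so it deletes. /i/ is a high vowel flanked by voiceless consonants /p/ and /s/, so it deletes. /u/ is a high vowel flanked by voiceless consonants /s/ and /h/, so it deletes. /i/ is a high vowel flanked by voiceless consonants /x/ and /p/, so it deletes. → [nkpshxp].
/hmoktisomodutupi/: /i/ is a high vowel flanked by voiceless consonants /t/ and /s/, so it deletes. /u/ is a high vowel flanked by voiceless consonants /t/ and /p/, so it deletes. → [hmoktsomodutpi].
/bhipuxihtus/: /i/ is a high vowel flanked by voiceless consonants /h/ and /p/, so it deletes. /u/ is a high vowel flanked by voiceless consonants /p/ and /x/, so it deletes. /i/ is a high vowel flanked by voiceless consonants /x/ and /h/, so it deletes. /u/ is a high vowel flanked by voiceless consonants /t/ and /s/, so it deletes. → [bhpxhts].
/xosisdomukwaosfuf/: /i/ is a high vowel flanked by voiceless consonants /s/ and /s/, so it deletes. /u/ is a high vowel flanked by voiceless consonants /f/ and /f/, so it deletes. → [xossdomukwaosff].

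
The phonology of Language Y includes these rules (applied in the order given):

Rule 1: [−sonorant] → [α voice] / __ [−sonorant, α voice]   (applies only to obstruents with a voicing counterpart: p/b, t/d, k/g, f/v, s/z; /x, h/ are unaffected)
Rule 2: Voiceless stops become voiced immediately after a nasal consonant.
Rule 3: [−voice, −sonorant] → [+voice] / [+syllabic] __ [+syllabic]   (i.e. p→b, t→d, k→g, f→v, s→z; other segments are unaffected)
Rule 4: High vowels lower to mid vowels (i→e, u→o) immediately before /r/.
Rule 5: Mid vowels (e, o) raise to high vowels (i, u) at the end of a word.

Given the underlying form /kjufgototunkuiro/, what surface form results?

Rule 1 (regressive voicing assimilation): /f/ precedes the voiced obstruent /g/, so it voices to [v] by assimilation. /kjufgototunkuiro/ → kjuvgototunkuiro.
Rule 2 (post-nasal voicing): /k/ is a voiceless stop immediately after the nasal /n/, so it voices to [g]. /kjuvgototunkuiro/ → kjuvgototunguiro.
Rule 3 (intervocalic voicing): /t/ is a voiceless obstruent between vowels /o/ and /o/, so it voices to [d]. /t/ is a voiceless obstruent between vowels /o/ and /u/, so it voices to [d]. /kjuvgototunguiro/ → kjuvgododunguiro.
Rule 4 (pre-rhotic lowering): /i/ is a high vowel immediately before /r/, so it lowers to [e]. /kjuvgododunguiro/ → kjuvgododunguero.
Rule 5 (final vowel raising): /o/ is a mid vowel in word-final position, so it raises to [u]. /kjuvgododunguero/ → kjuvgododungueru.

kjuvgododungueru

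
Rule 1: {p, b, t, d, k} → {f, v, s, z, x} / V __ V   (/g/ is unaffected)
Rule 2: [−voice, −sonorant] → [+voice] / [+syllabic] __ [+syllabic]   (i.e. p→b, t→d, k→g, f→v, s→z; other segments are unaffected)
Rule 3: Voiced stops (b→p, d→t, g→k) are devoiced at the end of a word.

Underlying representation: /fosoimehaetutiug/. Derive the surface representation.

fozoimehaezuziuk

Rule 1 (intervocalic spirantization): /t/ is a stop between vowels /e/ and /u/, so it spirantizes to the fricative [s]. /t/ is a stop between vowels /u/ and /i/, so it spirantizes to the fricative [s]. /fosoimehaetutiug/ → fosoimehaesusiug.
Rule 2 (intervocalic voicing): /s/ is a voiceless obstruent between vowels /o/ and /o/, so it voices to [z]. /s/ is a voiceless obstruent between vowels /e/ and /u/, so it voices to [z]. /s/ is a voiceless obstruent between vowels /u/ and /i/, so it voices to [z]. /fosoimehaesusiug/ → fozoimehaezuziug.
Rule 3 (final devoicing): /g/ is a voiced stop in word-final position, so it devoices to [k]. /fozoimehaezuziug/ → fozoimehaezuziuk.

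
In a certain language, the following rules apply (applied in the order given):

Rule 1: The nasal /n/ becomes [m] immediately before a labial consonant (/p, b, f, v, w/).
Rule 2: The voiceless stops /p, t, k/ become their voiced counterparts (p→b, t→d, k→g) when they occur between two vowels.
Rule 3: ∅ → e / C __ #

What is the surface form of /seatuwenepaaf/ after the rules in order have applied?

Rule 1 (nasal place assimilation): no segment meets the environment; /seatuwenepaaf/ is unchanged.
Rule 2 (intervocalic voicing): /t/ is a voiceless stop between vowels /a/ and /u/, so it voices to [d]. /p/ is a voiceless stop between vowels /e/ and /a/, so it voices to [b]. /seatuwenepaaf/ → seaduwenebaaf.
Rule 3 (final e-epenthesis): the form ends in the consonant /f/, so [e] is inserted word-finally. /seaduwenebaaf/ → seaduwenebaafe.

seaduwenebaafe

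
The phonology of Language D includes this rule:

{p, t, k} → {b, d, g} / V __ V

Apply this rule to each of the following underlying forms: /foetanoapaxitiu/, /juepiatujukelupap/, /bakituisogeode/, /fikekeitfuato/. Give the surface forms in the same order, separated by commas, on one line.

/foetanoapaxitiu/: /t/ is a voiceless stop between vowels /e/ and /a/, so it voices to [d]. /p/ is a voiceless stop between vowels /a/ and /a/, so it voices to [b]. /t/ is a voiceless stop between vowels /i/ and /i/, so it voices to [d]. → [foedanoabaxidiu].
/juepiatujukelupap/: /p/ is a voiceless stop between vowels /e/ and /i/, so it voices to [b]. /t/ is a voiceless stop between vowels /a/ and /u/, so it voices to [d]. /k/ is a voiceless stop between vowels /u/ and /e/, so it voices to [g]. /p/ is a voiceless stop between vowels /u/ and /a/, so it voices to [b]. → [juebiadujugelubap].
/bakituisogeode/: /k/ is a voiceless stop between vowels /a/ and /i/, so it voices to [g]. /t/ is a voiceless stop between vowels /i/ and /u/, so it voices to [d]. → [bagiduisogeode].
/fikekeitfuato/: /k/ is a voiceless stop between vowels /i/ and /e/, so it voices to [g]. /k/ is a voiceless stop between vowels /e/ and /e/, so it voices to [g]. /t/ is a voiceless stop between vowels /a/ and /o/, so it voices to [d]. → [figegeitfuado].

foedanoabaxidiu, juebiadujugelubap, bagiduisogeode, figegeitfuado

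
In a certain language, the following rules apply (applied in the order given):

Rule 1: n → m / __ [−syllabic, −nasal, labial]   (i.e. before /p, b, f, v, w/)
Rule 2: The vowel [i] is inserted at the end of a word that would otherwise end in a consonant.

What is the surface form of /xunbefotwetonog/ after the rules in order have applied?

Rule 1 (nasal place assimilation): /n/ precedes the labial consonant /b/, so it assimilates in place to [m]. /xunbefotwetonog/ → xumbefotwetonog.
Rule 2 (final i-epenthesis): the form ends in the consonant /g/, so [i] is inserted word-finally. /xumbefotwetonog/ → xumbefotwetonogi.

xumbefotwetonogi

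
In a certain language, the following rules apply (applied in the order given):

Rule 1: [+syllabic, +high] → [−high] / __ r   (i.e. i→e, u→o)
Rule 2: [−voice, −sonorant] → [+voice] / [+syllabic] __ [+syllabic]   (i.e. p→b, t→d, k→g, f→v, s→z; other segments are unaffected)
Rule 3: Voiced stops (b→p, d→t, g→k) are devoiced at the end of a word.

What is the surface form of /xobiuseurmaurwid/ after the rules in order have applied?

Rule 1 (pre-rhotic lowering): /u/ is a high vowel immediately before /r/, so it lowers to [o]. /u/ is a high vowel immediately before /r/, so it lowers to [o]. /xobiuseurmaurwid/ → xobiuseormaorwid.
Rule 2 (intervocalic voicing): /s/ is a voiceless obstruent between vowels /u/ and /e/, so it voices to [z]. /xobiuseormaorwid/ → xobiuzeormaorwid.
Rule 3 (final devoicing): /d/ is a voiced stop in word-final position, so it devoices to [t]. /xobiuzeormaorwid/ → xobiuzeormaorwit.

xobiuzeormaorwit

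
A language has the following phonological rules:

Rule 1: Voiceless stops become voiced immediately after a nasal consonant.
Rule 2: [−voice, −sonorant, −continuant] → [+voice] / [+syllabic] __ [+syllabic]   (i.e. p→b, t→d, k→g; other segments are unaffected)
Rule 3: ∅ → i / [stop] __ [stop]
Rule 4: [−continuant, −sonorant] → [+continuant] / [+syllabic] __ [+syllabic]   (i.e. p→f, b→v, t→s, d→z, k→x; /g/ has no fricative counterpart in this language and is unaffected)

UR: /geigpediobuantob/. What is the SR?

geigifeziovuandob

Rule 1 (post-nasal voicing): /t/ is a voiceless stop immediately after the nasal /n/, so it voices to [d]. /geigpediobuantob/ → geigpediobuandob.
Rule 2 (intervocalic voicing): no segment meets the environment; /geigpediobuandob/ is unchanged.
Rule 3 (stop-cluster i-epenthesis): /g/ and /p/ form a stop–stop cluster, so [i] is inserted between them. /geigpediobuandob/ → geigipediobuandob.
Rule 4 (intervocalic spirantization): /p/ is a stop between vowels /i/ and /e/, so it spirantizes to the fricative [f]. /d/ is a stop between vowels /e/ and /i/, so it spirantizes to the fricative [z]. /b/ is a stop between vowels /o/ and /u/, so it spirantizes to the fricative [v]. /geigipediobuandob/ → geigifeziovuandob.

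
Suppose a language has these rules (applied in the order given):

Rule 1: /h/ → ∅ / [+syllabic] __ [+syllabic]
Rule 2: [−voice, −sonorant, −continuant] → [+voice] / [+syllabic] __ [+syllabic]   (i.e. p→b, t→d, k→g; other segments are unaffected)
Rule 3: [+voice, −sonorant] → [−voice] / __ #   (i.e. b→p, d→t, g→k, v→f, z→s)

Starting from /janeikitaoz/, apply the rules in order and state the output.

janeigidaos

Rule 1 (intervocalic h-deletion): no segment meets the environment; /janeikitaoz/ is unchanged.
Rule 2 (intervocalic voicing): /k/ is a voiceless stop between vowels /i/ and /i/, so it voices to [g]. /t/ is a voiceless stop between vowels /i/ and /a/, so it voices to [d]. /janeikitaoz/ → janeigidaoz.
Rule 3 (final devoicing): /z/ is a voiced obstruent in word-final position, so it devoices to [s]. /janeigidaoz/ → janeigidaos.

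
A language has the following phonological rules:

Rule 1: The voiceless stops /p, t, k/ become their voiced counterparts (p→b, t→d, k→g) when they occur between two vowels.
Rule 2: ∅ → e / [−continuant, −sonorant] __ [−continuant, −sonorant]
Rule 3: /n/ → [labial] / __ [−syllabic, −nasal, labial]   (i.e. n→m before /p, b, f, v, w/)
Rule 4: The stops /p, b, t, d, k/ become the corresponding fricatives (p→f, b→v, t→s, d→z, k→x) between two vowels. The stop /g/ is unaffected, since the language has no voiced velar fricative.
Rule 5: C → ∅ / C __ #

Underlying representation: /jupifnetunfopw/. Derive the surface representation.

Rule 1 (intervocalic voicing): /p/ is a voiceless stop between vowels /u/ and /i/, so it voices to [b]. /t/ is a voiceless stop between vowels /e/ and /u/, so it voices to [d]. /jupifnetunfopw/ → jubifnedunfopw.
Rule 2 (stop-cluster e-epenthesis): no segment meets the environment; /jubifnedunfopw/ is unchanged.
Rule 3 (nasal place assimilation): /n/ precedes the labial consonant /f/, so it assimilates in place to [m]. /jubifnedunfopw/ → jubifnedumfopw.
Rule 4 (intervocalic spirantization): /b/ is a stop between vowels /u/ and /i/, so it spirantizes to the fricative [v]. /d/ is a stop between vowels /e/ and /u/, so it spirantizes to the fricative [z]. /jubifnedumfopw/ → juvifnezumfopw.
Rule 5 (final cluster simplification): /w/ is the second consonant of a word-final cluster /pw/, so it deletes. /juvifnezumfopw/ → juvifnezumfop.

juvifnezumfop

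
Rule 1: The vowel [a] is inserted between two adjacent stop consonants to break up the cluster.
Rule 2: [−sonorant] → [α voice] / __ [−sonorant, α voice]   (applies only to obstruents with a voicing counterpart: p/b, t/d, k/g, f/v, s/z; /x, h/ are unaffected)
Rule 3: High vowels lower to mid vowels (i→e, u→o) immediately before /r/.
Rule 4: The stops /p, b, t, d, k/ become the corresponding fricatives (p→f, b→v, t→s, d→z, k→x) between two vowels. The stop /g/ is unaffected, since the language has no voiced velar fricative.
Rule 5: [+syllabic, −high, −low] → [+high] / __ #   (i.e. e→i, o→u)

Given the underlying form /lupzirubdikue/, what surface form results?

Rule 1 (stop-cluster a-epenthesis): /b/ and /d/ form a stop–stop cluster, so [a] is inserted between them. /lupzirubdikue/ → lupzirubadikue.
Rule 2 (regressive voicing assimilation): /p/ precedes the voiced obstruent /z/, so it voices to [b] by assimilation. /lupzirubadikue/ → lubzirubadikue.
Rule 3 (pre-rhotic lowering): /i/ is a high vowel immediately before /r/, so it lowers to [e]. /lubzirubadikue/ → lubzerubadikue.
Rule 4 (intervocalic spirantization): /b/ is a stop between vowels /u/ and /a/, so it spirantizes to the fricative [v]. /d/ is a stop between vowels /a/ and /i/, so it spirantizes to the fricative [z]. /k/ is a stop between vowels /i/ and /u/, so it spirantizes to the fricative [x]. /lubzerubadikue/ → lubzeruvazixue.
Rule 5 (final vowel raising): /e/ is a mid vowel in word-final position, so it raises to [i]. /lubzeruvazixue/ → lubzeruvazixui.

lubzeruvazixui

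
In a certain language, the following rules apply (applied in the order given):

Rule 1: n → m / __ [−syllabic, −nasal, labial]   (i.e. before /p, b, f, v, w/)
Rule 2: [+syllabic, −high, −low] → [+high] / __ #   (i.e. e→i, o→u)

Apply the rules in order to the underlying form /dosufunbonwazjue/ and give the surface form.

dosufumbomwazjui

Rule 1 (nasal place assimilation): /n/ precedes the labial consonant /b/, so it assimilates in place to [m]. /n/ precedes the labial consonant /w/, so it assimilates in place to [m]. /dosufunbonwazjue/ → dosufumbomwazjue.
Rule 2 (final vowel raising): /e/ is a mid vowel in word-final position, so it raises to [i]. /dosufumbomwazjue/ → dosufumbomwazjui.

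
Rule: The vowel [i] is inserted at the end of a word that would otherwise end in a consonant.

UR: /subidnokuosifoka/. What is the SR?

subidnokuosifoka

No segment of /subidnokuosifoka/ meets the structural description of the rule, so the form surfaces unchanged.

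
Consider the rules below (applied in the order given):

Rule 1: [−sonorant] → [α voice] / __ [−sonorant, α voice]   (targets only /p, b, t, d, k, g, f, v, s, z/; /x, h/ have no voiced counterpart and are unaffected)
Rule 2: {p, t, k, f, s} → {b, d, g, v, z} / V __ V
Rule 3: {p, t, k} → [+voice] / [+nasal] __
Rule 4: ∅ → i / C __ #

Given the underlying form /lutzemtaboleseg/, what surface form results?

ludzemdabolezegi

Rule 1 (regressive voicing assimilation): /t/ precedes the voiced obstruent /z/, so it voices to [d] by assimilation. /lutzemtaboleseg/ → ludzemtaboleseg.
Rule 2 (intervocalic voicing): /s/ is a voiceless obstruent between vowels /e/ and /e/, so it voices to [z]. /ludzemtaboleseg/ → ludzemtabolezeg.
Rule 3 (post-nasal voicing): /t/ is a voiceless stop immediately after the nasal /m/, so it voices to [d]. /ludzemtabolezeg/ → ludzemdabolezeg.
Rule 4 (final i-epenthesis): the form ends in the consonant /g/, so [i] is inserted word-finally. /ludzemdabolezeg/ → ludzemdabolezegi.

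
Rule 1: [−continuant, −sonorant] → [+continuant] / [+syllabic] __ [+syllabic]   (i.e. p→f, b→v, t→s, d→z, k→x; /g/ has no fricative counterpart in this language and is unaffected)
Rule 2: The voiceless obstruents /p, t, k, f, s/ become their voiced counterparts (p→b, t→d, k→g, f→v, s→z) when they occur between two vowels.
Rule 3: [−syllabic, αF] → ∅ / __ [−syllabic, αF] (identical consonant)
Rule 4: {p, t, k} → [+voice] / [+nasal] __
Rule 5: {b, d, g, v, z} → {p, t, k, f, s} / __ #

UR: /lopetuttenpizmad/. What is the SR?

Rule 1 (intervocalic spirantization): /p/ is a stop between vowels /o/ and /e/, so it spirantizes to the fricative [f]. /t/ is a stop between vowels /e/ and /u/, so it spirantizes to the fricative [s]. /lopetuttenpizmad/ → lofesuttenpizmad.
Rule 2 (intervocalic voicing): /f/ is a voiceless obstruent between vowels /o/ and /e/, so it voices to [v]. /s/ is a voiceless obstruent between vowels /e/ and /u/, so it voices to [z]. /lofesuttenpizmad/ → lovezuttenpizmad.
Rule 3 (degemination): /tt/ is a geminate; the first /t/ deletes. /lovezuttenpizmad/ → lovezutenpizmad.
Rule 4 (post-nasal voicing): /p/ is a voiceless stop immediately after the nasal /n/, so it voices to [b]. /lovezutenpizmad/ → lovezutenbizmad.
Rule 5 (final devoicing): /d/ is a voiced obstruent in word-final position, so it devoices to [t]. /lovezutenbizmad/ → lovezutenbizmat.

lovezutenbizmat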